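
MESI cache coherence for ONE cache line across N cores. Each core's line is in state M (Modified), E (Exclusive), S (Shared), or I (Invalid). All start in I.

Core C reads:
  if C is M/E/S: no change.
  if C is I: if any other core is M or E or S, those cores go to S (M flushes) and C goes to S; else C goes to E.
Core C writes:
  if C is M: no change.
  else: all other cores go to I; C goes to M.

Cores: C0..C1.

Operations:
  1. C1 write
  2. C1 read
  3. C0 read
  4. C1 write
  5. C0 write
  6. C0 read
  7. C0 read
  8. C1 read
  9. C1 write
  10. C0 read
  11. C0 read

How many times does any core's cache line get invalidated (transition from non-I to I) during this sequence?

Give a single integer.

Answer: 3

Derivation:
Op 1: C1 write [C1 write: invalidate none -> C1=M] -> [I,M] (invalidations this op: 0; running total: 0)
Op 2: C1 read [C1 read: already in M, no change] -> [I,M] (invalidations this op: 0; running total: 0)
Op 3: C0 read [C0 read from I: others=['C1=M'] -> C0=S, others downsized to S] -> [S,S] (invalidations this op: 0; running total: 0)
Op 4: C1 write [C1 write: invalidate ['C0=S'] -> C1=M] -> [I,M] (invalidations this op: 1; running total: 1)
Op 5: C0 write [C0 write: invalidate ['C1=M'] -> C0=M] -> [M,I] (invalidations this op: 1; running total: 2)
Op 6: C0 read [C0 read: already in M, no change] -> [M,I] (invalidations this op: 0; running total: 2)
Op 7: C0 read [C0 read: already in M, no change] -> [M,I] (invalidations this op: 0; running total: 2)
Op 8: C1 read [C1 read from I: others=['C0=M'] -> C1=S, others downsized to S] -> [S,S] (invalidations this op: 0; running total: 2)
Op 9: C1 write [C1 write: invalidate ['C0=S'] -> C1=M] -> [I,M] (invalidations this op: 1; running total: 3)
Op 10: C0 read [C0 read from I: others=['C1=M'] -> C0=S, others downsized to S] -> [S,S] (invalidations this op: 0; running total: 3)
Op 11: C0 read [C0 read: already in S, no change] -> [S,S] (invalidations this op: 0; running total: 3)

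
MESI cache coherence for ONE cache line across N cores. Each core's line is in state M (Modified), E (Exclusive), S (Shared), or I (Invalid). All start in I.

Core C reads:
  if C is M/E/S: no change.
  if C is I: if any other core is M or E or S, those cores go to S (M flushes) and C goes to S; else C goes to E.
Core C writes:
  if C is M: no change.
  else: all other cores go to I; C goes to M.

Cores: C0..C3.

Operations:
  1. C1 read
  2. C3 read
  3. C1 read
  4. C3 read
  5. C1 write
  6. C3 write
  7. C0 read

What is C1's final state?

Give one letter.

Answer: I

Derivation:
Op 1: C1 read [C1 read from I: no other sharers -> C1=E (exclusive)] -> [I,E,I,I]
Op 2: C3 read [C3 read from I: others=['C1=E'] -> C3=S, others downsized to S] -> [I,S,I,S]
Op 3: C1 read [C1 read: already in S, no change] -> [I,S,I,S]
Op 4: C3 read [C3 read: already in S, no change] -> [I,S,I,S]
Op 5: C1 write [C1 write: invalidate ['C3=S'] -> C1=M] -> [I,M,I,I]
Op 6: C3 write [C3 write: invalidate ['C1=M'] -> C3=M] -> [I,I,I,M]
Op 7: C0 read [C0 read from I: others=['C3=M'] -> C0=S, others downsized to S] -> [S,I,I,S]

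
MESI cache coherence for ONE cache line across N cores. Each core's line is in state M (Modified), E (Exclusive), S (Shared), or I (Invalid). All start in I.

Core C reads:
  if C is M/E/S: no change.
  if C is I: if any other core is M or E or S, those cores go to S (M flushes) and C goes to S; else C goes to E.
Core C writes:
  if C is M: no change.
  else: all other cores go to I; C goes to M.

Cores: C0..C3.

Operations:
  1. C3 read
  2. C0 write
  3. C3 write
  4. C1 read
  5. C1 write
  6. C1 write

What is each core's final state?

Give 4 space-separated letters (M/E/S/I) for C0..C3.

Answer: I M I I

Derivation:
Op 1: C3 read [C3 read from I: no other sharers -> C3=E (exclusive)] -> [I,I,I,E]
Op 2: C0 write [C0 write: invalidate ['C3=E'] -> C0=M] -> [M,I,I,I]
Op 3: C3 write [C3 write: invalidate ['C0=M'] -> C3=M] -> [I,I,I,M]
Op 4: C1 read [C1 read from I: others=['C3=M'] -> C1=S, others downsized to S] -> [I,S,I,S]
Op 5: C1 write [C1 write: invalidate ['C3=S'] -> C1=M] -> [I,M,I,I]
Op 6: C1 write [C1 write: already M (modified), no change] -> [I,M,I,I]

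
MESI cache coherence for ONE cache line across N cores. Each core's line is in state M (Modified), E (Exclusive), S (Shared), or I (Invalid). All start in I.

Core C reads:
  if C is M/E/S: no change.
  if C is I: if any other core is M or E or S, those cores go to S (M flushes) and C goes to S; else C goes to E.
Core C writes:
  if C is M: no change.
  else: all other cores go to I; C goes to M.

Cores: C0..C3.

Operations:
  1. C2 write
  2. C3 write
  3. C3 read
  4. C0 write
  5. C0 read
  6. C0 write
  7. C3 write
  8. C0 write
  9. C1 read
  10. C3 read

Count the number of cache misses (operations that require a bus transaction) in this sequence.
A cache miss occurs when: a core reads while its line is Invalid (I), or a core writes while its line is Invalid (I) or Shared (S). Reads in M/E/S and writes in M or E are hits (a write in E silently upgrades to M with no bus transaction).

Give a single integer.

Op 1: C2 write [C2 write: invalidate none -> C2=M] -> [I,I,M,I] [MISS #1: write from I]
Op 2: C3 write [C3 write: invalidate ['C2=M'] -> C3=M] -> [I,I,I,M] [MISS #2: write from I]
Op 3: C3 read [C3 read: already in M, no change] -> [I,I,I,M] [hit: read from M]
Op 4: C0 write [C0 write: invalidate ['C3=M'] -> C0=M] -> [M,I,I,I] [MISS #3: write from I]
Op 5: C0 read [C0 read: already in M, no change] -> [M,I,I,I] [hit: read from M]
Op 6: C0 write [C0 write: already M (modified), no change] -> [M,I,I,I] [hit: write from M]
Op 7: C3 write [C3 write: invalidate ['C0=M'] -> C3=M] -> [I,I,I,M] [MISS #4: write from I]
Op 8: C0 write [C0 write: invalidate ['C3=M'] -> C0=M] -> [M,I,I,I] [MISS #5: write from I]
Op 9: C1 read [C1 read from I: others=['C0=M'] -> C1=S, others downsized to S] -> [S,S,I,I] [MISS #6: read from I]
Op 10: C3 read [C3 read from I: others=['C0=S', 'C1=S'] -> C3=S, others downsized to S] -> [S,S,I,S] [MISS #7: read from I]

Answer: 7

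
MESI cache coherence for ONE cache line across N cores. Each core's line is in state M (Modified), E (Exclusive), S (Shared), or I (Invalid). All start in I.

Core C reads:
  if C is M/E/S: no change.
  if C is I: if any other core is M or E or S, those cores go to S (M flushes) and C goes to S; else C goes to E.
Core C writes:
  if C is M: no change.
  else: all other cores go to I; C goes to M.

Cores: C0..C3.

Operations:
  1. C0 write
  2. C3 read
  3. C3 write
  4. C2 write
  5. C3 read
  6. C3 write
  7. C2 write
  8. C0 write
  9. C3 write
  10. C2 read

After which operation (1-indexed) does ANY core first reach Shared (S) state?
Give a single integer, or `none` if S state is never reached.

Answer: 2

Derivation:
Op 1: C0 write [C0 write: invalidate none -> C0=M] -> [M,I,I,I]
Op 2: C3 read [C3 read from I: others=['C0=M'] -> C3=S, others downsized to S] -> [S,I,I,S]
  -> First S state at op 2; remaining ops need not be traced.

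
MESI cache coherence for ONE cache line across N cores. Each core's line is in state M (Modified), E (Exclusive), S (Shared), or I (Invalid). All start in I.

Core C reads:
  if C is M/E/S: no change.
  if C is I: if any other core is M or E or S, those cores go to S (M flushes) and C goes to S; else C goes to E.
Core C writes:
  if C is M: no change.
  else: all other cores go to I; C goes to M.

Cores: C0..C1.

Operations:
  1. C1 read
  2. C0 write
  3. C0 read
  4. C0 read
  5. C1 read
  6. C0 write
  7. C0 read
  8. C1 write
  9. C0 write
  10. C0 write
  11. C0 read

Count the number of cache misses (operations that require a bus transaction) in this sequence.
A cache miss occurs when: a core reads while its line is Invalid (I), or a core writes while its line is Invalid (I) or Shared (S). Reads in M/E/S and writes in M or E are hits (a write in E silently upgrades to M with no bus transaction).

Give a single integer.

Answer: 6

Derivation:
Op 1: C1 read [C1 read from I: no other sharers -> C1=E (exclusive)] -> [I,E] [MISS #1: read from I]
Op 2: C0 write [C0 write: invalidate ['C1=E'] -> C0=M] -> [M,I] [MISS #2: write from I]
Op 3: C0 read [C0 read: already in M, no change] -> [M,I] [hit: read from M]
Op 4: C0 read [C0 read: already in M, no change] -> [M,I] [hit: read from M]
Op 5: C1 read [C1 read from I: others=['C0=M'] -> C1=S, others downsized to S] -> [S,S] [MISS #3: read from I]
Op 6: C0 write [C0 write: invalidate ['C1=S'] -> C0=M] -> [M,I] [MISS #4: write from S]
Op 7: C0 read [C0 read: already in M, no change] -> [M,I] [hit: read from M]
Op 8: C1 write [C1 write: invalidate ['C0=M'] -> C1=M] -> [I,M] [MISS #5: write from I]
Op 9: C0 write [C0 write: invalidate ['C1=M'] -> C0=M] -> [M,I] [MISS #6: write from I]
Op 10: C0 write [C0 write: already M (modified), no change] -> [M,I] [hit: write from M]
Op 11: C0 read [C0 read: already in M, no change] -> [M,I] [hit: read from M]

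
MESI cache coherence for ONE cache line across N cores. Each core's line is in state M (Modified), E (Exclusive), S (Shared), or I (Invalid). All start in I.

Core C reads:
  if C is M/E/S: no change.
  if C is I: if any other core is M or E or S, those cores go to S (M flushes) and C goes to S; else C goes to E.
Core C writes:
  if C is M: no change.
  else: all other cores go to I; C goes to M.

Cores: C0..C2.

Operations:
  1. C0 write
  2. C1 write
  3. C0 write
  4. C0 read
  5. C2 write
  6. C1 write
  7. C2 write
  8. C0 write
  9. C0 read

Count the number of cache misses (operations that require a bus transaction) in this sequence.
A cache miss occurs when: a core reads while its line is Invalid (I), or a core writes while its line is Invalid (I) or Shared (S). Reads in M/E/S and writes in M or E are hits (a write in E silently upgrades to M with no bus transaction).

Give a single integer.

Op 1: C0 write [C0 write: invalidate none -> C0=M] -> [M,I,I] [MISS #1: write from I]
Op 2: C1 write [C1 write: invalidate ['C0=M'] -> C1=M] -> [I,M,I] [MISS #2: write from I]
Op 3: C0 write [C0 write: invalidate ['C1=M'] -> C0=M] -> [M,I,I] [MISS #3: write from I]
Op 4: C0 read [C0 read: already in M, no change] -> [M,I,I] [hit: read from M]
Op 5: C2 write [C2 write: invalidate ['C0=M'] -> C2=M] -> [I,I,M] [MISS #4: write from I]
Op 6: C1 write [C1 write: invalidate ['C2=M'] -> C1=M] -> [I,M,I] [MISS #5: write from I]
Op 7: C2 write [C2 write: invalidate ['C1=M'] -> C2=M] -> [I,I,M] [MISS #6: write from I]
Op 8: C0 write [C0 write: invalidate ['C2=M'] -> C0=M] -> [M,I,I] [MISS #7: write from I]
Op 9: C0 read [C0 read: already in M, no change] -> [M,I,I] [hit: read from M]

Answer: 7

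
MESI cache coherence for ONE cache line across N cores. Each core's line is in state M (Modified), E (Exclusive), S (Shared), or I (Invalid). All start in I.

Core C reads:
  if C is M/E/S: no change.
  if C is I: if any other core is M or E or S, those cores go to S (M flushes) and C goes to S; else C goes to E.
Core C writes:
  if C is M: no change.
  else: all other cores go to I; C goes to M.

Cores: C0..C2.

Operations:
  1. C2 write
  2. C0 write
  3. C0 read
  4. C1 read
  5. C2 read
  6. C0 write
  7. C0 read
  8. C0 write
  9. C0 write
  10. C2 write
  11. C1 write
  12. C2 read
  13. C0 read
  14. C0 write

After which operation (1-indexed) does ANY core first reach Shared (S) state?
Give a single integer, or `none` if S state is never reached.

Op 1: C2 write [C2 write: invalidate none -> C2=M] -> [I,I,M]
Op 2: C0 write [C0 write: invalidate ['C2=M'] -> C0=M] -> [M,I,I]
Op 3: C0 read [C0 read: already in M, no change] -> [M,I,I]
Op 4: C1 read [C1 read from I: others=['C0=M'] -> C1=S, others downsized to S] -> [S,S,I]
  -> First S state at op 4; remaining ops need not be traced.

Answer: 4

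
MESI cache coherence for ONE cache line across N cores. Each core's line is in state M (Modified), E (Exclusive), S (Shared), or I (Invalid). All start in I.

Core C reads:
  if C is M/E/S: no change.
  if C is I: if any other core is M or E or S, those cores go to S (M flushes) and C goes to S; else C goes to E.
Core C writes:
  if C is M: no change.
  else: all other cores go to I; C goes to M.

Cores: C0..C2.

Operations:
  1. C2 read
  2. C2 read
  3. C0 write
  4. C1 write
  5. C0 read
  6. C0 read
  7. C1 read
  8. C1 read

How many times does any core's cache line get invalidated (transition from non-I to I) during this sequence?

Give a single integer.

Op 1: C2 read [C2 read from I: no other sharers -> C2=E (exclusive)] -> [I,I,E] (invalidations this op: 0; running total: 0)
Op 2: C2 read [C2 read: already in E, no change] -> [I,I,E] (invalidations this op: 0; running total: 0)
Op 3: C0 write [C0 write: invalidate ['C2=E'] -> C0=M] -> [M,I,I] (invalidations this op: 1; running total: 1)
Op 4: C1 write [C1 write: invalidate ['C0=M'] -> C1=M] -> [I,M,I] (invalidations this op: 1; running total: 2)
Op 5: C0 read [C0 read from I: others=['C1=M'] -> C0=S, others downsized to S] -> [S,S,I] (invalidations this op: 0; running total: 2)
Op 6: C0 read [C0 read: already in S, no change] -> [S,S,I] (invalidations this op: 0; running total: 2)
Op 7: C1 read [C1 read: already in S, no change] -> [S,S,I] (invalidations this op: 0; running total: 2)
Op 8: C1 read [C1 read: already in S, no change] -> [S,S,I] (invalidations this op: 0; running total: 2)

Answer: 2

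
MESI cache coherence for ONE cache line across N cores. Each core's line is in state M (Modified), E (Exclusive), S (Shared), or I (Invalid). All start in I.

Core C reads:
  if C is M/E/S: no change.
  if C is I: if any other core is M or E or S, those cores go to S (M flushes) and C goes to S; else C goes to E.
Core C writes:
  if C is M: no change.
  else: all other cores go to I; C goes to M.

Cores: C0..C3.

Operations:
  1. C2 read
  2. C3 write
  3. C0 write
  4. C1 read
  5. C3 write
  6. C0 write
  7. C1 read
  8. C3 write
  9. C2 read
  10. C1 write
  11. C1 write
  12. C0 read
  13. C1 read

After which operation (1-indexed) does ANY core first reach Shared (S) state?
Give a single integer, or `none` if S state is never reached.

Answer: 4

Derivation:
Op 1: C2 read [C2 read from I: no other sharers -> C2=E (exclusive)] -> [I,I,E,I]
Op 2: C3 write [C3 write: invalidate ['C2=E'] -> C3=M] -> [I,I,I,M]
Op 3: C0 write [C0 write: invalidate ['C3=M'] -> C0=M] -> [M,I,I,I]
Op 4: C1 read [C1 read from I: others=['C0=M'] -> C1=S, others downsized to S] -> [S,S,I,I]
  -> First S state at op 4; remaining ops need not be traced.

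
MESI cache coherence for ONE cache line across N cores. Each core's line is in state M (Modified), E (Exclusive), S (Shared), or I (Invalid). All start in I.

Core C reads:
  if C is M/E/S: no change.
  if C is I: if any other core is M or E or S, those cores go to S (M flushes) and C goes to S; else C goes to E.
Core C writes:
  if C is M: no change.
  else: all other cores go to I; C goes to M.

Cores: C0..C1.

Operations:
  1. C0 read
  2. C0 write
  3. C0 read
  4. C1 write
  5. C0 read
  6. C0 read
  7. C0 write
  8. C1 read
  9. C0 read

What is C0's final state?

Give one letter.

Op 1: C0 read [C0 read from I: no other sharers -> C0=E (exclusive)] -> [E,I]
Op 2: C0 write [C0 write: invalidate none -> C0=M] -> [M,I]
Op 3: C0 read [C0 read: already in M, no change] -> [M,I]
Op 4: C1 write [C1 write: invalidate ['C0=M'] -> C1=M] -> [I,M]
Op 5: C0 read [C0 read from I: others=['C1=M'] -> C0=S, others downsized to S] -> [S,S]
Op 6: C0 read [C0 read: already in S, no change] -> [S,S]
Op 7: C0 write [C0 write: invalidate ['C1=S'] -> C0=M] -> [M,I]
Op 8: C1 read [C1 read from I: others=['C0=M'] -> C1=S, others downsized to S] -> [S,S]
Op 9: C0 read [C0 read: already in S, no change] -> [S,S]

Answer: S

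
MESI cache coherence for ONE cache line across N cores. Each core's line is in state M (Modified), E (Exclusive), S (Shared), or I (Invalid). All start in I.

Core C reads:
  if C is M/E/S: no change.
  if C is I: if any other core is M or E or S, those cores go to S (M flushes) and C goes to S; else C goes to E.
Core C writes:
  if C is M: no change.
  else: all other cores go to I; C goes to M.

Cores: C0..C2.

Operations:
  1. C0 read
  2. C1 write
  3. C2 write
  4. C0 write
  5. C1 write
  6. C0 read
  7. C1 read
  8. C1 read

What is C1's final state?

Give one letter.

Answer: S

Derivation:
Op 1: C0 read [C0 read from I: no other sharers -> C0=E (exclusive)] -> [E,I,I]
Op 2: C1 write [C1 write: invalidate ['C0=E'] -> C1=M] -> [I,M,I]
Op 3: C2 write [C2 write: invalidate ['C1=M'] -> C2=M] -> [I,I,M]
Op 4: C0 write [C0 write: invalidate ['C2=M'] -> C0=M] -> [M,I,I]
Op 5: C1 write [C1 write: invalidate ['C0=M'] -> C1=M] -> [I,M,I]
Op 6: C0 read [C0 read from I: others=['C1=M'] -> C0=S, others downsized to S] -> [S,S,I]
Op 7: C1 read [C1 read: already in S, no change] -> [S,S,I]
Op 8: C1 read [C1 read: already in S, no change] -> [S,S,I]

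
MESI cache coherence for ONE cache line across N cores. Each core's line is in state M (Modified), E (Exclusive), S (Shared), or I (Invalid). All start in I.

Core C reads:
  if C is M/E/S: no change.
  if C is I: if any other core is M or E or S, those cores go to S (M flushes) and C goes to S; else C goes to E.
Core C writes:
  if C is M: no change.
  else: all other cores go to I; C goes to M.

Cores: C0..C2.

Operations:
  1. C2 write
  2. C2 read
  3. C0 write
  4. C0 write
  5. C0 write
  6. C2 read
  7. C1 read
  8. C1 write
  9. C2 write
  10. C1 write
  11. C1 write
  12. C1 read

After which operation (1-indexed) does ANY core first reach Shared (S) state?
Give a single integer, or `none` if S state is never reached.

Answer: 6

Derivation:
Op 1: C2 write [C2 write: invalidate none -> C2=M] -> [I,I,M]
Op 2: C2 read [C2 read: already in M, no change] -> [I,I,M]
Op 3: C0 write [C0 write: invalidate ['C2=M'] -> C0=M] -> [M,I,I]
Op 4: C0 write [C0 write: already M (modified), no change] -> [M,I,I]
Op 5: C0 write [C0 write: already M (modified), no change] -> [M,I,I]
Op 6: C2 read [C2 read from I: others=['C0=M'] -> C2=S, others downsized to S] -> [S,I,S]
  -> First S state at op 6; remaining ops need not be traced.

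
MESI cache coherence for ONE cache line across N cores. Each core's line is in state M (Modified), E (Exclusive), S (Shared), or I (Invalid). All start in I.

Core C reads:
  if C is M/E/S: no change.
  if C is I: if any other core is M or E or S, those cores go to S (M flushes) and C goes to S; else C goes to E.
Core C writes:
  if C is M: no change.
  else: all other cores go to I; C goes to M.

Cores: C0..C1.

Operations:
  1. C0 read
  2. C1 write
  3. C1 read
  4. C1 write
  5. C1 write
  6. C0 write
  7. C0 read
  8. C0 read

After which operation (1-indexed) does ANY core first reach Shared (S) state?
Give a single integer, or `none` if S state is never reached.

Op 1: C0 read [C0 read from I: no other sharers -> C0=E (exclusive)] -> [E,I]
Op 2: C1 write [C1 write: invalidate ['C0=E'] -> C1=M] -> [I,M]
Op 3: C1 read [C1 read: already in M, no change] -> [I,M]
Op 4: C1 write [C1 write: already M (modified), no change] -> [I,M]
Op 5: C1 write [C1 write: already M (modified), no change] -> [I,M]
Op 6: C0 write [C0 write: invalidate ['C1=M'] -> C0=M] -> [M,I]
Op 7: C0 read [C0 read: already in M, no change] -> [M,I]
Op 8: C0 read [C0 read: already in M, no change] -> [M,I]
S state never reached in this sequence.

Answer: none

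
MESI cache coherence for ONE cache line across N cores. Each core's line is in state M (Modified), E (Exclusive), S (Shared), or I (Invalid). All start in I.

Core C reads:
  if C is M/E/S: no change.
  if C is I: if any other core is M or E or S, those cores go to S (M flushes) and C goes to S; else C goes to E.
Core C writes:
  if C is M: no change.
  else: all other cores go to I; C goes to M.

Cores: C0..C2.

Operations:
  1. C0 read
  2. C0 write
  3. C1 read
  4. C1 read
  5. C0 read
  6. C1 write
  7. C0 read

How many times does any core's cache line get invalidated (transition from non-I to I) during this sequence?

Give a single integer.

Answer: 1

Derivation:
Op 1: C0 read [C0 read from I: no other sharers -> C0=E (exclusive)] -> [E,I,I] (invalidations this op: 0; running total: 0)
Op 2: C0 write [C0 write: invalidate none -> C0=M] -> [M,I,I] (invalidations this op: 0; running total: 0)
Op 3: C1 read [C1 read from I: others=['C0=M'] -> C1=S, others downsized to S] -> [S,S,I] (invalidations this op: 0; running total: 0)
Op 4: C1 read [C1 read: already in S, no change] -> [S,S,I] (invalidations this op: 0; running total: 0)
Op 5: C0 read [C0 read: already in S, no change] -> [S,S,I] (invalidations this op: 0; running total: 0)
Op 6: C1 write [C1 write: invalidate ['C0=S'] -> C1=M] -> [I,M,I] (invalidations this op: 1; running total: 1)
Op 7: C0 read [C0 read from I: others=['C1=M'] -> C0=S, others downsized to S] -> [S,S,I] (invalidations this op: 0; running total: 1)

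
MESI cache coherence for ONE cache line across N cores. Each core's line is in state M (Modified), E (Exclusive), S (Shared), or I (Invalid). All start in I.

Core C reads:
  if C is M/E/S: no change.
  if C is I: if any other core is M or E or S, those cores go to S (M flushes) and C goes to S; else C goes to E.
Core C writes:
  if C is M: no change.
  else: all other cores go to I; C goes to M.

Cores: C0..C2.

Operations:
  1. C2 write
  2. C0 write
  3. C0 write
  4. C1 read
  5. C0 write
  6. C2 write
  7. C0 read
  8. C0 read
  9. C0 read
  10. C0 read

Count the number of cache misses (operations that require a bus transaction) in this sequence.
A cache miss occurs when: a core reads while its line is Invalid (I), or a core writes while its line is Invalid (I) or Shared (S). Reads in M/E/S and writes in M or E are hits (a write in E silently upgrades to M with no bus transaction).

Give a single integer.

Answer: 6

Derivation:
Op 1: C2 write [C2 write: invalidate none -> C2=M] -> [I,I,M] [MISS #1: write from I]
Op 2: C0 write [C0 write: invalidate ['C2=M'] -> C0=M] -> [M,I,I] [MISS #2: write from I]
Op 3: C0 write [C0 write: already M (modified), no change] -> [M,I,I] [hit: write from M]
Op 4: C1 read [C1 read from I: others=['C0=M'] -> C1=S, others downsized to S] -> [S,S,I] [MISS #3: read from I]
Op 5: C0 write [C0 write: invalidate ['C1=S'] -> C0=M] -> [M,I,I] [MISS #4: write from S]
Op 6: C2 write [C2 write: invalidate ['C0=M'] -> C2=M] -> [I,I,M] [MISS #5: write from I]
Op 7: C0 read [C0 read from I: others=['C2=M'] -> C0=S, others downsized to S] -> [S,I,S] [MISS #6: read from I]
Op 8: C0 read [C0 read: already in S, no change] -> [S,I,S] [hit: read from S]
Op 9: C0 read [C0 read: already in S, no change] -> [S,I,S] [hit: read from S]
Op 10: C0 read [C0 read: already in S, no change] -> [S,I,S] [hit: read from S]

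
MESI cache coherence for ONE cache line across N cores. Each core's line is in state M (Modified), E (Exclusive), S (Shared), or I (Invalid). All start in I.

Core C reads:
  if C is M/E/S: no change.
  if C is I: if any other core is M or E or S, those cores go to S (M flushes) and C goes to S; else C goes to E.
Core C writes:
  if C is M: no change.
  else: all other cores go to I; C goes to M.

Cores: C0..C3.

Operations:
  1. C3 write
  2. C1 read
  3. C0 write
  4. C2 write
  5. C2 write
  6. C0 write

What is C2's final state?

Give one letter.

Answer: I

Derivation:
Op 1: C3 write [C3 write: invalidate none -> C3=M] -> [I,I,I,M]
Op 2: C1 read [C1 read from I: others=['C3=M'] -> C1=S, others downsized to S] -> [I,S,I,S]
Op 3: C0 write [C0 write: invalidate ['C1=S', 'C3=S'] -> C0=M] -> [M,I,I,I]
Op 4: C2 write [C2 write: invalidate ['C0=M'] -> C2=M] -> [I,I,M,I]
Op 5: C2 write [C2 write: already M (modified), no change] -> [I,I,M,I]
Op 6: C0 write [C0 write: invalidate ['C2=M'] -> C0=M] -> [M,I,I,I]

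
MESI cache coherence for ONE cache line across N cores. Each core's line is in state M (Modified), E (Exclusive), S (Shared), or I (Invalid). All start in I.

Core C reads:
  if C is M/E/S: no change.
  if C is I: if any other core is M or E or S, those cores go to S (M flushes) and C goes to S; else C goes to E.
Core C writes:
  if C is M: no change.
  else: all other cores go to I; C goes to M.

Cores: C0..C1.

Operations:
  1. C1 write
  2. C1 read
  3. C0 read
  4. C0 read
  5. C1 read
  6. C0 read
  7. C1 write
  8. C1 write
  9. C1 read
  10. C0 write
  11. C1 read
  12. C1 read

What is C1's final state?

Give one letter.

Answer: S

Derivation:
Op 1: C1 write [C1 write: invalidate none -> C1=M] -> [I,M]
Op 2: C1 read [C1 read: already in M, no change] -> [I,M]
Op 3: C0 read [C0 read from I: others=['C1=M'] -> C0=S, others downsized to S] -> [S,S]
Op 4: C0 read [C0 read: already in S, no change] -> [S,S]
Op 5: C1 read [C1 read: already in S, no change] -> [S,S]
Op 6: C0 read [C0 read: already in S, no change] -> [S,S]
Op 7: C1 write [C1 write: invalidate ['C0=S'] -> C1=M] -> [I,M]
Op 8: C1 write [C1 write: already M (modified), no change] -> [I,M]
Op 9: C1 read [C1 read: already in M, no change] -> [I,M]
Op 10: C0 write [C0 write: invalidate ['C1=M'] -> C0=M] -> [M,I]
Op 11: C1 read [C1 read from I: others=['C0=M'] -> C1=S, others downsized to S] -> [S,S]
Op 12: C1 read [C1 read: already in S, no change] -> [S,S]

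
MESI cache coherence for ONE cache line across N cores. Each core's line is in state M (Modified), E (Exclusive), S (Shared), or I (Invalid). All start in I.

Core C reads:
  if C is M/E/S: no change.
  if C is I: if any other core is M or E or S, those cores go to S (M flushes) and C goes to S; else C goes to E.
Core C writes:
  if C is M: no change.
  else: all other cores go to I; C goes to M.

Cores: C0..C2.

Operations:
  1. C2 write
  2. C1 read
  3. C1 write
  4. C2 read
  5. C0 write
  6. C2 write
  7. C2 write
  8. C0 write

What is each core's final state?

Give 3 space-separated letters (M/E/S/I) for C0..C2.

Op 1: C2 write [C2 write: invalidate none -> C2=M] -> [I,I,M]
Op 2: C1 read [C1 read from I: others=['C2=M'] -> C1=S, others downsized to S] -> [I,S,S]
Op 3: C1 write [C1 write: invalidate ['C2=S'] -> C1=M] -> [I,M,I]
Op 4: C2 read [C2 read from I: others=['C1=M'] -> C2=S, others downsized to S] -> [I,S,S]
Op 5: C0 write [C0 write: invalidate ['C1=S', 'C2=S'] -> C0=M] -> [M,I,I]
Op 6: C2 write [C2 write: invalidate ['C0=M'] -> C2=M] -> [I,I,M]
Op 7: C2 write [C2 write: already M (modified), no change] -> [I,I,M]
Op 8: C0 write [C0 write: invalidate ['C2=M'] -> C0=M] -> [M,I,I]

Answer: M I I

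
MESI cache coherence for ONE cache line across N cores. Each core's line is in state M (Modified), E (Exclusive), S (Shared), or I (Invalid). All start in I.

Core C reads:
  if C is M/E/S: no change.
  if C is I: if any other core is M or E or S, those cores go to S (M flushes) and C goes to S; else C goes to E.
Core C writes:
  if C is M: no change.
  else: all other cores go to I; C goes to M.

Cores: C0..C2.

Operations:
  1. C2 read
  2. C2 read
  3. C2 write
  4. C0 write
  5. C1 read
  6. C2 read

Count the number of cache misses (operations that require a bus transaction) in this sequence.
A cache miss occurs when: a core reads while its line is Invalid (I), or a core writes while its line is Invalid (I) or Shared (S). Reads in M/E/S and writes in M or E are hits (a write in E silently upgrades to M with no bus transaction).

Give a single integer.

Op 1: C2 read [C2 read from I: no other sharers -> C2=E (exclusive)] -> [I,I,E] [MISS #1: read from I]
Op 2: C2 read [C2 read: already in E, no change] -> [I,I,E] [hit: read from E]
Op 3: C2 write [C2 write: invalidate none -> C2=M] -> [I,I,M] [hit: write from E is a silent E->M upgrade, no bus transaction]
Op 4: C0 write [C0 write: invalidate ['C2=M'] -> C0=M] -> [M,I,I] [MISS #2: write from I]
Op 5: C1 read [C1 read from I: others=['C0=M'] -> C1=S, others downsized to S] -> [S,S,I] [MISS #3: read from I]
Op 6: C2 read [C2 read from I: others=['C0=S', 'C1=S'] -> C2=S, others downsized to S] -> [S,S,S] [MISS #4: read from I]

Answer: 4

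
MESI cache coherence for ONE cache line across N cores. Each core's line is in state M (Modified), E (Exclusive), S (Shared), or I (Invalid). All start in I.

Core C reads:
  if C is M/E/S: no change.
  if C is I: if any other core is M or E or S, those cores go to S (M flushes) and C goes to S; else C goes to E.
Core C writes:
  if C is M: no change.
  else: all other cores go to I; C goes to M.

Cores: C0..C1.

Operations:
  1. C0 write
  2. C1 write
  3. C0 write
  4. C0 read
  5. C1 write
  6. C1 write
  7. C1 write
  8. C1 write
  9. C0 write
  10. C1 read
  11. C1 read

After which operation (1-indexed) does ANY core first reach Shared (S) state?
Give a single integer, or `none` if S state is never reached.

Answer: 10

Derivation:
Op 1: C0 write [C0 write: invalidate none -> C0=M] -> [M,I]
Op 2: C1 write [C1 write: invalidate ['C0=M'] -> C1=M] -> [I,M]
Op 3: C0 write [C0 write: invalidate ['C1=M'] -> C0=M] -> [M,I]
Op 4: C0 read [C0 read: already in M, no change] -> [M,I]
Op 5: C1 write [C1 write: invalidate ['C0=M'] -> C1=M] -> [I,M]
Op 6: C1 write [C1 write: already M (modified), no change] -> [I,M]
Op 7: C1 write [C1 write: already M (modified), no change] -> [I,M]
Op 8: C1 write [C1 write: already M (modified), no change] -> [I,M]
Op 9: C0 write [C0 write: invalidate ['C1=M'] -> C0=M] -> [M,I]
Op 10: C1 read [C1 read from I: others=['C0=M'] -> C1=S, others downsized to S] -> [S,S]
  -> First S state at op 10; remaining ops need not be traced.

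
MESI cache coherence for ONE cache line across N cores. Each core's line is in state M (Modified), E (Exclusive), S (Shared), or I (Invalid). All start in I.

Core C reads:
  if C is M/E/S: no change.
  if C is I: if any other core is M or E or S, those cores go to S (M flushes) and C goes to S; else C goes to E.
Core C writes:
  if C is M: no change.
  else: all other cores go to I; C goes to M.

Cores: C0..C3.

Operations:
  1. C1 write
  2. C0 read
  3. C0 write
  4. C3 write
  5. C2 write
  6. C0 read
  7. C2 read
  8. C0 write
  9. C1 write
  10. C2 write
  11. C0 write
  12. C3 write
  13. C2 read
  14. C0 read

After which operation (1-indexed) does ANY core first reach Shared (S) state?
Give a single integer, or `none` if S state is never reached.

Answer: 2

Derivation:
Op 1: C1 write [C1 write: invalidate none -> C1=M] -> [I,M,I,I]
Op 2: C0 read [C0 read from I: others=['C1=M'] -> C0=S, others downsized to S] -> [S,S,I,I]
  -> First S state at op 2; remaining ops need not be traced.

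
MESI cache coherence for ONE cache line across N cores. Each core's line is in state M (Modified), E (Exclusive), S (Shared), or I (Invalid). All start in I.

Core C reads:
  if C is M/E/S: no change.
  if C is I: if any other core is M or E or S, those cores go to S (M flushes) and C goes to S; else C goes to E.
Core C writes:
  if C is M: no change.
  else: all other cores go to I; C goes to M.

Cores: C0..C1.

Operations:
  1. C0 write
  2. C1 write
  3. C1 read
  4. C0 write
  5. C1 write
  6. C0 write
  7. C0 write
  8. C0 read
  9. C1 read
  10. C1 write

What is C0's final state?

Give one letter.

Answer: I

Derivation:
Op 1: C0 write [C0 write: invalidate none -> C0=M] -> [M,I]
Op 2: C1 write [C1 write: invalidate ['C0=M'] -> C1=M] -> [I,M]
Op 3: C1 read [C1 read: already in M, no change] -> [I,M]
Op 4: C0 write [C0 write: invalidate ['C1=M'] -> C0=M] -> [M,I]
Op 5: C1 write [C1 write: invalidate ['C0=M'] -> C1=M] -> [I,M]
Op 6: C0 write [C0 write: invalidate ['C1=M'] -> C0=M] -> [M,I]
Op 7: C0 write [C0 write: already M (modified), no change] -> [M,I]
Op 8: C0 read [C0 read: already in M, no change] -> [M,I]
Op 9: C1 read [C1 read from I: others=['C0=M'] -> C1=S, others downsized to S] -> [S,S]
Op 10: C1 write [C1 write: invalidate ['C0=S'] -> C1=M] -> [I,M]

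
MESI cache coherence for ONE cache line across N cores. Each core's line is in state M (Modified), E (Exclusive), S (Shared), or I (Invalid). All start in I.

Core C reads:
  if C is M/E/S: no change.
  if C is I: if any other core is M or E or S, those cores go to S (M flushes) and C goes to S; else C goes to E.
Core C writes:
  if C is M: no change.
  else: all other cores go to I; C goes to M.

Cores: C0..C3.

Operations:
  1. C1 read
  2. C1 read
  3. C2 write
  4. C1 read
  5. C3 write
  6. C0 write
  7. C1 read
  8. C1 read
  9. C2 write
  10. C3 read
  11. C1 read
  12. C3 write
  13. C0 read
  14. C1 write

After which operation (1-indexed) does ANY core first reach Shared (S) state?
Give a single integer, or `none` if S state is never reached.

Answer: 4

Derivation:
Op 1: C1 read [C1 read from I: no other sharers -> C1=E (exclusive)] -> [I,E,I,I]
Op 2: C1 read [C1 read: already in E, no change] -> [I,E,I,I]
Op 3: C2 write [C2 write: invalidate ['C1=E'] -> C2=M] -> [I,I,M,I]
Op 4: C1 read [C1 read from I: others=['C2=M'] -> C1=S, others downsized to S] -> [I,S,S,I]
  -> First S state at op 4; remaining ops need not be traced.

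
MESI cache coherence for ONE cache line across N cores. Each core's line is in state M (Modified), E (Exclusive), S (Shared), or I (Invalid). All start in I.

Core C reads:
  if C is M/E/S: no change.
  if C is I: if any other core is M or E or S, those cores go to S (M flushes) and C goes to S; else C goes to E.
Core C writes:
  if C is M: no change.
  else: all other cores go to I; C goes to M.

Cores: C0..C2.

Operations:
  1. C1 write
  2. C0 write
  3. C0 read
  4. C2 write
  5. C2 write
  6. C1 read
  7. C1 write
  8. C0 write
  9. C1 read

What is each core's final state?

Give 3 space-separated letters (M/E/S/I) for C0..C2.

Op 1: C1 write [C1 write: invalidate none -> C1=M] -> [I,M,I]
Op 2: C0 write [C0 write: invalidate ['C1=M'] -> C0=M] -> [M,I,I]
Op 3: C0 read [C0 read: already in M, no change] -> [M,I,I]
Op 4: C2 write [C2 write: invalidate ['C0=M'] -> C2=M] -> [I,I,M]
Op 5: C2 write [C2 write: already M (modified), no change] -> [I,I,M]
Op 6: C1 read [C1 read from I: others=['C2=M'] -> C1=S, others downsized to S] -> [I,S,S]
Op 7: C1 write [C1 write: invalidate ['C2=S'] -> C1=M] -> [I,M,I]
Op 8: C0 write [C0 write: invalidate ['C1=M'] -> C0=M] -> [M,I,I]
Op 9: C1 read [C1 read from I: others=['C0=M'] -> C1=S, others downsized to S] -> [S,S,I]

Answer: S S I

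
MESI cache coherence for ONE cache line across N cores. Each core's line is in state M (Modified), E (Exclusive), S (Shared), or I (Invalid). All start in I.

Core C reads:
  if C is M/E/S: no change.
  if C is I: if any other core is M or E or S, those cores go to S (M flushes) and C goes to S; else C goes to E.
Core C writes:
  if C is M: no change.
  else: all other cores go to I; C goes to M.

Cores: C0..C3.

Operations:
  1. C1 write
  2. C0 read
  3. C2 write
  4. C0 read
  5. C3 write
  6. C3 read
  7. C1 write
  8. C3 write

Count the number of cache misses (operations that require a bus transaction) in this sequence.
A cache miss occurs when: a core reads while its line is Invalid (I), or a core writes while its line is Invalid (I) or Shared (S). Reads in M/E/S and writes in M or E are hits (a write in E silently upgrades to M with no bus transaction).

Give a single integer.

Op 1: C1 write [C1 write: invalidate none -> C1=M] -> [I,M,I,I] [MISS #1: write from I]
Op 2: C0 read [C0 read from I: others=['C1=M'] -> C0=S, others downsized to S] -> [S,S,I,I] [MISS #2: read from I]
Op 3: C2 write [C2 write: invalidate ['C0=S', 'C1=S'] -> C2=M] -> [I,I,M,I] [MISS #3: write from I]
Op 4: C0 read [C0 read from I: others=['C2=M'] -> C0=S, others downsized to S] -> [S,I,S,I] [MISS #4: read from I]
Op 5: C3 write [C3 write: invalidate ['C0=S', 'C2=S'] -> C3=M] -> [I,I,I,M] [MISS #5: write from I]
Op 6: C3 read [C3 read: already in M, no change] -> [I,I,I,M] [hit: read from M]
Op 7: C1 write [C1 write: invalidate ['C3=M'] -> C1=M] -> [I,M,I,I] [MISS #6: write from I]
Op 8: C3 write [C3 write: invalidate ['C1=M'] -> C3=M] -> [I,I,I,M] [MISS #7: write from I]

Answer: 7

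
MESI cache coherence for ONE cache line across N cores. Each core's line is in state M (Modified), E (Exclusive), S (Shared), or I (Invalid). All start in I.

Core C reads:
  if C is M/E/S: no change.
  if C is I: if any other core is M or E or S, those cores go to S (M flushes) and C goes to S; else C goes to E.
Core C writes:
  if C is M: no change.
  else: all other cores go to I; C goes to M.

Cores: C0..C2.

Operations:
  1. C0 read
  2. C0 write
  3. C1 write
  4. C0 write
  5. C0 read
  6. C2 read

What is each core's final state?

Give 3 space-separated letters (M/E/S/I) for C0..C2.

Answer: S I S

Derivation:
Op 1: C0 read [C0 read from I: no other sharers -> C0=E (exclusive)] -> [E,I,I]
Op 2: C0 write [C0 write: invalidate none -> C0=M] -> [M,I,I]
Op 3: C1 write [C1 write: invalidate ['C0=M'] -> C1=M] -> [I,M,I]
Op 4: C0 write [C0 write: invalidate ['C1=M'] -> C0=M] -> [M,I,I]
Op 5: C0 read [C0 read: already in M, no change] -> [M,I,I]
Op 6: C2 read [C2 read from I: others=['C0=M'] -> C2=S, others downsized to S] -> [S,I,S]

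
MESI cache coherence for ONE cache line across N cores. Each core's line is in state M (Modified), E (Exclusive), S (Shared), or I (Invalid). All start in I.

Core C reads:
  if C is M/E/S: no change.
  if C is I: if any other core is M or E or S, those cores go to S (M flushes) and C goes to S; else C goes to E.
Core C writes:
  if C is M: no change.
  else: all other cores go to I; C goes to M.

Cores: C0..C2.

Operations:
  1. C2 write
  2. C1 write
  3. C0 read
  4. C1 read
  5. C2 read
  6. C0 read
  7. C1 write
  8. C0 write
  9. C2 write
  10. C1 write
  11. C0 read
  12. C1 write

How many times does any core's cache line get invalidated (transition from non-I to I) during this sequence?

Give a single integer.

Op 1: C2 write [C2 write: invalidate none -> C2=M] -> [I,I,M] (invalidations this op: 0; running total: 0)
Op 2: C1 write [C1 write: invalidate ['C2=M'] -> C1=M] -> [I,M,I] (invalidations this op: 1; running total: 1)
Op 3: C0 read [C0 read from I: others=['C1=M'] -> C0=S, others downsized to S] -> [S,S,I] (invalidations this op: 0; running total: 1)
Op 4: C1 read [C1 read: already in S, no change] -> [S,S,I] (invalidations this op: 0; running total: 1)
Op 5: C2 read [C2 read from I: others=['C0=S', 'C1=S'] -> C2=S, others downsized to S] -> [S,S,S] (invalidations this op: 0; running total: 1)
Op 6: C0 read [C0 read: already in S, no change] -> [S,S,S] (invalidations this op: 0; running total: 1)
Op 7: C1 write [C1 write: invalidate ['C0=S', 'C2=S'] -> C1=M] -> [I,M,I] (invalidations this op: 2; running total: 3)
Op 8: C0 write [C0 write: invalidate ['C1=M'] -> C0=M] -> [M,I,I] (invalidations this op: 1; running total: 4)
Op 9: C2 write [C2 write: invalidate ['C0=M'] -> C2=M] -> [I,I,M] (invalidations this op: 1; running total: 5)
Op 10: C1 write [C1 write: invalidate ['C2=M'] -> C1=M] -> [I,M,I] (invalidations this op: 1; running total: 6)
Op 11: C0 read [C0 read from I: others=['C1=M'] -> C0=S, others downsized to S] -> [S,S,I] (invalidations this op: 0; running total: 6)
Op 12: C1 write [C1 write: invalidate ['C0=S'] -> C1=M] -> [I,M,I] (invalidations this op: 1; running total: 7)

Answer: 7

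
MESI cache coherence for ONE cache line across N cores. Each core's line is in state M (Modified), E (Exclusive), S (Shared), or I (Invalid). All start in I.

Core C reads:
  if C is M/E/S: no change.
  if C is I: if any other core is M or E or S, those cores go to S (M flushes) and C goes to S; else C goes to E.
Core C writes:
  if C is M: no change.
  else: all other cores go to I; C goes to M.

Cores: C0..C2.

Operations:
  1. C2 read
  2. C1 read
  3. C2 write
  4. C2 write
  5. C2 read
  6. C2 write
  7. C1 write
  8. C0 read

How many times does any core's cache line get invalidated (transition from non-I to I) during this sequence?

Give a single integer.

Answer: 2

Derivation:
Op 1: C2 read [C2 read from I: no other sharers -> C2=E (exclusive)] -> [I,I,E] (invalidations this op: 0; running total: 0)
Op 2: C1 read [C1 read from I: others=['C2=E'] -> C1=S, others downsized to S] -> [I,S,S] (invalidations this op: 0; running total: 0)
Op 3: C2 write [C2 write: invalidate ['C1=S'] -> C2=M] -> [I,I,M] (invalidations this op: 1; running total: 1)
Op 4: C2 write [C2 write: already M (modified), no change] -> [I,I,M] (invalidations this op: 0; running total: 1)
Op 5: C2 read [C2 read: already in M, no change] -> [I,I,M] (invalidations this op: 0; running total: 1)
Op 6: C2 write [C2 write: already M (modified), no change] -> [I,I,M] (invalidations this op: 0; running total: 1)
Op 7: C1 write [C1 write: invalidate ['C2=M'] -> C1=M] -> [I,M,I] (invalidations this op: 1; running total: 2)
Op 8: C0 read [C0 read from I: others=['C1=M'] -> C0=S, others downsized to S] -> [S,S,I] (invalidations this op: 0; running total: 2)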